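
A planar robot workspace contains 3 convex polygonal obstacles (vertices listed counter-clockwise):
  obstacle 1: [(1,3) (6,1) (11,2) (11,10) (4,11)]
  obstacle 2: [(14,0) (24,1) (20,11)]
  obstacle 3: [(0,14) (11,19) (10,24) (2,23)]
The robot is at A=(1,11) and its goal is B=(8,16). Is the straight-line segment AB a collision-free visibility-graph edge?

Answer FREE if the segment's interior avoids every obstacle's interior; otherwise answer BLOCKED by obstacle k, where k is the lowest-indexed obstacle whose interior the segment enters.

Obstacle 1 [(1,3) (6,1) (11,2) (11,10) (4,11)]:
  edge (1,3)–(6,1): clear
  edge (6,1)–(11,2): clear
  edge (11,2)–(11,10): clear
  edge (11,10)–(4,11): clear
  edge (4,11)–(1,3): clear
  midpoint (9/2,27/2) outside
  → clear
Obstacle 2 [(14,0) (24,1) (20,11)]:
  edge (14,0)–(24,1): clear
  edge (24,1)–(20,11): clear
  edge (20,11)–(14,0): clear
  midpoint (9/2,27/2) outside
  → clear
Obstacle 3 [(0,14) (11,19) (10,24) (2,23)]:
  edge (0,14)–(11,19): clear
  edge (11,19)–(10,24): clear
  edge (10,24)–(2,23): clear
  edge (2,23)–(0,14): clear
  midpoint (9/2,27/2) outside
  → clear

FREE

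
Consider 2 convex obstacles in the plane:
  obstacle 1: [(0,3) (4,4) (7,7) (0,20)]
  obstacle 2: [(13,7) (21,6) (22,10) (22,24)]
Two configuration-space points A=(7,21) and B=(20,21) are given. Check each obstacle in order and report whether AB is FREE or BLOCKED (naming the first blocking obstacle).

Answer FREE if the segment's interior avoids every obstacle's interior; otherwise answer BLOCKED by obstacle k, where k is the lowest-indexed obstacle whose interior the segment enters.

Obstacle 1 [(0,3) (4,4) (7,7) (0,20)]:
  edge (0,3)–(4,4): clear
  edge (4,4)–(7,7): clear
  edge (7,7)–(0,20): clear
  edge (0,20)–(0,3): clear
  midpoint (27/2,21) outside
  → clear
Obstacle 2 [(13,7) (21,6) (22,10) (22,24)]:
  edge (13,7)–(21,6): clear
  edge (21,6)–(22,10): clear
  edge (22,10)–(22,24): clear
  edge (22,24)–(13,7): clear
  midpoint (27/2,21) outside
  → clear

FREE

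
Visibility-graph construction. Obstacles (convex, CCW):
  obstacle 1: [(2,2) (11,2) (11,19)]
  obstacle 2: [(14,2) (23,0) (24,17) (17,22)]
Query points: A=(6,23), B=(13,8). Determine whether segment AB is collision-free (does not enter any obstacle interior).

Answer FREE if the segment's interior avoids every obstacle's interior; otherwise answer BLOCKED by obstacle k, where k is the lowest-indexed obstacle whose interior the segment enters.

BLOCKED by obstacle 1

Obstacle 1 [(2,2) (11,2) (11,19)]:
  edge (2,2)–(11,2): clear
  edge (11,2)–(11,19): crosses AB
  edge (11,19)–(2,2): crosses AB
  → BLOCKED
Obstacle 2 [(14,2) (23,0) (24,17) (17,22)]:
  edge (14,2)–(23,0): clear
  edge (23,0)–(24,17): clear
  edge (24,17)–(17,22): clear
  edge (17,22)–(14,2): clear
  midpoint (19/2,31/2) outside
  → clear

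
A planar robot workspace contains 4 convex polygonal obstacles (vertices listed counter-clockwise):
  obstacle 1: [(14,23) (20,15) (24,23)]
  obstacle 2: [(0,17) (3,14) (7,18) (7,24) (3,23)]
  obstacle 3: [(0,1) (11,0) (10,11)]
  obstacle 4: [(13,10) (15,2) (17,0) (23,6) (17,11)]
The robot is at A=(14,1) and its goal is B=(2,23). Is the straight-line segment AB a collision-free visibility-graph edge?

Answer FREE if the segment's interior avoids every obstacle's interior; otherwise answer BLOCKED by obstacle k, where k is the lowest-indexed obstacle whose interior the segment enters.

Obstacle 1 [(14,23) (20,15) (24,23)]:
  edge (14,23)–(20,15): clear
  edge (20,15)–(24,23): clear
  edge (24,23)–(14,23): clear
  midpoint (8,12) outside
  → clear
Obstacle 2 [(0,17) (3,14) (7,18) (7,24) (3,23)]:
  edge (0,17)–(3,14): clear
  edge (3,14)–(7,18): crosses AB
  edge (7,18)–(7,24): clear
  edge (7,24)–(3,23): clear
  edge (3,23)–(0,17): crosses AB
  → BLOCKED
Obstacle 3 [(0,1) (11,0) (10,11)]:
  edge (0,1)–(11,0): clear
  edge (11,0)–(10,11): crosses AB
  edge (10,11)–(0,1): crosses AB
  → BLOCKED
Obstacle 4 [(13,10) (15,2) (17,0) (23,6) (17,11)]:
  edge (13,10)–(15,2): clear
  edge (15,2)–(17,0): clear
  edge (17,0)–(23,6): clear
  edge (23,6)–(17,11): clear
  edge (17,11)–(13,10): clear
  midpoint (8,12) outside
  → clear

BLOCKED by obstacle 2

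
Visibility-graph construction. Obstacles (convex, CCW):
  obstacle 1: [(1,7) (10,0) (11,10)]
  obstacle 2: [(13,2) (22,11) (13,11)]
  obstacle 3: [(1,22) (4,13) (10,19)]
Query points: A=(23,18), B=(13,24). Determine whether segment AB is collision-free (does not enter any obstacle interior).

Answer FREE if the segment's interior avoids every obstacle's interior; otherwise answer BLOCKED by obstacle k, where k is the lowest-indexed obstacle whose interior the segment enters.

FREE

Obstacle 1 [(1,7) (10,0) (11,10)]:
  edge (1,7)–(10,0): clear
  edge (10,0)–(11,10): clear
  edge (11,10)–(1,7): clear
  midpoint (18,21) outside
  → clear
Obstacle 2 [(13,2) (22,11) (13,11)]:
  edge (13,2)–(22,11): clear
  edge (22,11)–(13,11): clear
  edge (13,11)–(13,2): clear
  midpoint (18,21) outside
  → clear
Obstacle 3 [(1,22) (4,13) (10,19)]:
  edge (1,22)–(4,13): clear
  edge (4,13)–(10,19): clear
  edge (10,19)–(1,22): clear
  midpoint (18,21) outside
  → clear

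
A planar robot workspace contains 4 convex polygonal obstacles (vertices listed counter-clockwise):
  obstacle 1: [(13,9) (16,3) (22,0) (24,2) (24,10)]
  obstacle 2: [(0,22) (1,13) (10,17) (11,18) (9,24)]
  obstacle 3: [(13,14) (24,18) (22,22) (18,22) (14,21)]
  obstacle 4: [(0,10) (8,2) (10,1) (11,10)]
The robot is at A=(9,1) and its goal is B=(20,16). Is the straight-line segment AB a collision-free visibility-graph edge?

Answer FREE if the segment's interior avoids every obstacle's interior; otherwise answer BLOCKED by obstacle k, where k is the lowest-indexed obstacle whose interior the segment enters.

BLOCKED by obstacle 1

Obstacle 1 [(13,9) (16,3) (22,0) (24,2) (24,10)]:
  edge (13,9)–(16,3): crosses AB
  edge (16,3)–(22,0): clear
  edge (22,0)–(24,2): clear
  edge (24,2)–(24,10): clear
  edge (24,10)–(13,9): crosses AB
  → BLOCKED
Obstacle 2 [(0,22) (1,13) (10,17) (11,18) (9,24)]:
  edge (0,22)–(1,13): clear
  edge (1,13)–(10,17): clear
  edge (10,17)–(11,18): clear
  edge (11,18)–(9,24): clear
  edge (9,24)–(0,22): clear
  midpoint (29/2,17/2) outside
  → clear
Obstacle 3 [(13,14) (24,18) (22,22) (18,22) (14,21)]:
  edge (13,14)–(24,18): clear
  edge (24,18)–(22,22): clear
  edge (22,22)–(18,22): clear
  edge (18,22)–(14,21): clear
  edge (14,21)–(13,14): clear
  midpoint (29/2,17/2) outside
  → clear
Obstacle 4 [(0,10) (8,2) (10,1) (11,10)]:
  edge (0,10)–(8,2): clear
  edge (8,2)–(10,1): crosses AB
  edge (10,1)–(11,10): crosses AB
  edge (11,10)–(0,10): clear
  → BLOCKED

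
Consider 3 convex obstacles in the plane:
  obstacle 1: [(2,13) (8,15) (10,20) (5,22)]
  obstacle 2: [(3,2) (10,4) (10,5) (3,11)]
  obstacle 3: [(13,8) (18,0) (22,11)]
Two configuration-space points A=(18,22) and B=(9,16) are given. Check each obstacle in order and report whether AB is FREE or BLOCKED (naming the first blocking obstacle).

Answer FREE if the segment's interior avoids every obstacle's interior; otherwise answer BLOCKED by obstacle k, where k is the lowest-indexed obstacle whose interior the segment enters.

FREE

Obstacle 1 [(2,13) (8,15) (10,20) (5,22)]:
  edge (2,13)–(8,15): clear
  edge (8,15)–(10,20): clear
  edge (10,20)–(5,22): clear
  edge (5,22)–(2,13): clear
  midpoint (27/2,19) outside
  → clear
Obstacle 2 [(3,2) (10,4) (10,5) (3,11)]:
  edge (3,2)–(10,4): clear
  edge (10,4)–(10,5): clear
  edge (10,5)–(3,11): clear
  edge (3,11)–(3,2): clear
  midpoint (27/2,19) outside
  → clear
Obstacle 3 [(13,8) (18,0) (22,11)]:
  edge (13,8)–(18,0): clear
  edge (18,0)–(22,11): clear
  edge (22,11)–(13,8): clear
  midpoint (27/2,19) outside
  → clear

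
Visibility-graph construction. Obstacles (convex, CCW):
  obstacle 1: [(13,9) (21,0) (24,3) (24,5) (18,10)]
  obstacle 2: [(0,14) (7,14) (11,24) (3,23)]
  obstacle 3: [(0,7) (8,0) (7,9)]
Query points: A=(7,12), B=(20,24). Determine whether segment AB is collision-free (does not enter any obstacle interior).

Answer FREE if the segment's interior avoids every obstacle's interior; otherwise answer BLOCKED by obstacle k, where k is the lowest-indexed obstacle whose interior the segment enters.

Obstacle 1 [(13,9) (21,0) (24,3) (24,5) (18,10)]:
  edge (13,9)–(21,0): clear
  edge (21,0)–(24,3): clear
  edge (24,3)–(24,5): clear
  edge (24,5)–(18,10): clear
  edge (18,10)–(13,9): clear
  midpoint (27/2,18) outside
  → clear
Obstacle 2 [(0,14) (7,14) (11,24) (3,23)]:
  edge (0,14)–(7,14): clear
  edge (7,14)–(11,24): clear
  edge (11,24)–(3,23): clear
  edge (3,23)–(0,14): clear
  midpoint (27/2,18) outside
  → clear
Obstacle 3 [(0,7) (8,0) (7,9)]:
  edge (0,7)–(8,0): clear
  edge (8,0)–(7,9): clear
  edge (7,9)–(0,7): clear
  midpoint (27/2,18) outside
  → clear

FREE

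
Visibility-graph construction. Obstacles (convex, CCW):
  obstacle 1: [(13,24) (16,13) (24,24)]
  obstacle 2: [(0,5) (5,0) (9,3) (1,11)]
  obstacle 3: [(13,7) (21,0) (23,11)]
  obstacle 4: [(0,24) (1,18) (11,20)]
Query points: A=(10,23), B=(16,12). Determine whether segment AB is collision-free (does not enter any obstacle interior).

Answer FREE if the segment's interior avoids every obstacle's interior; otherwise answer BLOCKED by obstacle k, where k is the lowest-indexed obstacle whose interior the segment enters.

Obstacle 1 [(13,24) (16,13) (24,24)]:
  edge (13,24)–(16,13): clear
  edge (16,13)–(24,24): clear
  edge (24,24)–(13,24): clear
  midpoint (13,35/2) outside
  → clear
Obstacle 2 [(0,5) (5,0) (9,3) (1,11)]:
  edge (0,5)–(5,0): clear
  edge (5,0)–(9,3): clear
  edge (9,3)–(1,11): clear
  edge (1,11)–(0,5): clear
  midpoint (13,35/2) outside
  → clear
Obstacle 3 [(13,7) (21,0) (23,11)]:
  edge (13,7)–(21,0): clear
  edge (21,0)–(23,11): clear
  edge (23,11)–(13,7): clear
  midpoint (13,35/2) outside
  → clear
Obstacle 4 [(0,24) (1,18) (11,20)]:
  edge (0,24)–(1,18): clear
  edge (1,18)–(11,20): clear
  edge (11,20)–(0,24): clear
  midpoint (13,35/2) outside
  → clear

FREE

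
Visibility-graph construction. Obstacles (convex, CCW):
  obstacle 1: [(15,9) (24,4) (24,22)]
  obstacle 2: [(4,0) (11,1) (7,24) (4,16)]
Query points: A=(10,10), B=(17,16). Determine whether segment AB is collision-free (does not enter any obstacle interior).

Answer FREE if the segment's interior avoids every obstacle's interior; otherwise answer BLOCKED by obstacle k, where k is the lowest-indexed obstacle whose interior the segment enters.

FREE

Obstacle 1 [(15,9) (24,4) (24,22)]:
  edge (15,9)–(24,4): clear
  edge (24,4)–(24,22): clear
  edge (24,22)–(15,9): clear
  midpoint (27/2,13) outside
  → clear
Obstacle 2 [(4,0) (11,1) (7,24) (4,16)]:
  edge (4,0)–(11,1): clear
  edge (11,1)–(7,24): clear
  edge (7,24)–(4,16): clear
  edge (4,16)–(4,0): clear
  midpoint (27/2,13) outside
  → clear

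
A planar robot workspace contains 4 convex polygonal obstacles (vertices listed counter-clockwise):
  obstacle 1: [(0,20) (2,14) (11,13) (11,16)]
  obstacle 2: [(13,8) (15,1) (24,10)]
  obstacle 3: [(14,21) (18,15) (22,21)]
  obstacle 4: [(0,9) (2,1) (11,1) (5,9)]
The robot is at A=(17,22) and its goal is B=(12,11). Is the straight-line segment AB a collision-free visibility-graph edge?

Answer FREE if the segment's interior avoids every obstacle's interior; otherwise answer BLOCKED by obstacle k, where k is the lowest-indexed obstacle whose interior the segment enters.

BLOCKED by obstacle 3

Obstacle 1 [(0,20) (2,14) (11,13) (11,16)]:
  edge (0,20)–(2,14): clear
  edge (2,14)–(11,13): clear
  edge (11,13)–(11,16): clear
  edge (11,16)–(0,20): clear
  midpoint (29/2,33/2) outside
  → clear
Obstacle 2 [(13,8) (15,1) (24,10)]:
  edge (13,8)–(15,1): clear
  edge (15,1)–(24,10): clear
  edge (24,10)–(13,8): clear
  midpoint (29/2,33/2) outside
  → clear
Obstacle 3 [(14,21) (18,15) (22,21)]:
  edge (14,21)–(18,15): crosses AB
  edge (18,15)–(22,21): clear
  edge (22,21)–(14,21): crosses AB
  → BLOCKED
Obstacle 4 [(0,9) (2,1) (11,1) (5,9)]:
  edge (0,9)–(2,1): clear
  edge (2,1)–(11,1): clear
  edge (11,1)–(5,9): clear
  edge (5,9)–(0,9): clear
  midpoint (29/2,33/2) outside
  → clear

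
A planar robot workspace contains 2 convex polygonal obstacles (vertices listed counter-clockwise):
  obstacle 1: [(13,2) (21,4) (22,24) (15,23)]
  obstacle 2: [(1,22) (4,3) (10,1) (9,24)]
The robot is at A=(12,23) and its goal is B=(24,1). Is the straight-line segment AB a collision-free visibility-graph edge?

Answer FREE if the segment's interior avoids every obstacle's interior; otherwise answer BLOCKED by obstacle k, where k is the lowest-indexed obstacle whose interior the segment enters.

BLOCKED by obstacle 1

Obstacle 1 [(13,2) (21,4) (22,24) (15,23)]:
  edge (13,2)–(21,4): clear
  edge (21,4)–(22,24): crosses AB
  edge (22,24)–(15,23): clear
  edge (15,23)–(13,2): crosses AB
  → BLOCKED
Obstacle 2 [(1,22) (4,3) (10,1) (9,24)]:
  edge (1,22)–(4,3): clear
  edge (4,3)–(10,1): clear
  edge (10,1)–(9,24): clear
  edge (9,24)–(1,22): clear
  midpoint (18,12) outside
  → clear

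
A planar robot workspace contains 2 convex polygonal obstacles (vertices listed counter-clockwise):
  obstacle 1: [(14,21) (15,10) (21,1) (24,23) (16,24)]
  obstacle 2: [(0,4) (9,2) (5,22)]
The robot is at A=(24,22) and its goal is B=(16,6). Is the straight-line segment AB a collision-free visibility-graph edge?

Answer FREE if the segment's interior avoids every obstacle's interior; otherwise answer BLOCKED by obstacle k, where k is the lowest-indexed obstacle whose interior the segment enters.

BLOCKED by obstacle 1

Obstacle 1 [(14,21) (15,10) (21,1) (24,23) (16,24)]:
  edge (14,21)–(15,10): clear
  edge (15,10)–(21,1): crosses AB
  edge (21,1)–(24,23): crosses AB
  edge (24,23)–(16,24): clear
  edge (16,24)–(14,21): clear
  → BLOCKED
Obstacle 2 [(0,4) (9,2) (5,22)]:
  edge (0,4)–(9,2): clear
  edge (9,2)–(5,22): clear
  edge (5,22)–(0,4): clear
  midpoint (20,14) outside
  → clear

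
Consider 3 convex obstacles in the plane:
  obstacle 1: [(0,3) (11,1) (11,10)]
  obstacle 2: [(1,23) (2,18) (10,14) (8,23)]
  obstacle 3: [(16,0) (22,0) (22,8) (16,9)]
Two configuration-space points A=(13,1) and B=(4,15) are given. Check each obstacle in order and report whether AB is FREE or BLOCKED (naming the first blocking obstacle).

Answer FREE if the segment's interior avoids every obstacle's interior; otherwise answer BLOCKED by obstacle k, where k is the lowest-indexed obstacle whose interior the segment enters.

Obstacle 1 [(0,3) (11,1) (11,10)]:
  edge (0,3)–(11,1): clear
  edge (11,1)–(11,10): crosses AB
  edge (11,10)–(0,3): crosses AB
  → BLOCKED
Obstacle 2 [(1,23) (2,18) (10,14) (8,23)]:
  edge (1,23)–(2,18): clear
  edge (2,18)–(10,14): clear
  edge (10,14)–(8,23): clear
  edge (8,23)–(1,23): clear
  midpoint (17/2,8) outside
  → clear
Obstacle 3 [(16,0) (22,0) (22,8) (16,9)]:
  edge (16,0)–(22,0): clear
  edge (22,0)–(22,8): clear
  edge (22,8)–(16,9): clear
  edge (16,9)–(16,0): clear
  midpoint (17/2,8) outside
  → clear

BLOCKED by obstacle 1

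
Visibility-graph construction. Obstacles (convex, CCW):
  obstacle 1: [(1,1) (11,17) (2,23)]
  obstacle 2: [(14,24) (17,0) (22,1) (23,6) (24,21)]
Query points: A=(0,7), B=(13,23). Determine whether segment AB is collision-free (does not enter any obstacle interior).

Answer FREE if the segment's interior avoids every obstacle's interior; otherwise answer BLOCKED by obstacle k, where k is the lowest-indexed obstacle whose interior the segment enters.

Obstacle 1 [(1,1) (11,17) (2,23)]:
  edge (1,1)–(11,17): clear
  edge (11,17)–(2,23): crosses AB
  edge (2,23)–(1,1): crosses AB
  → BLOCKED
Obstacle 2 [(14,24) (17,0) (22,1) (23,6) (24,21)]:
  edge (14,24)–(17,0): clear
  edge (17,0)–(22,1): clear
  edge (22,1)–(23,6): clear
  edge (23,6)–(24,21): clear
  edge (24,21)–(14,24): clear
  midpoint (13/2,15) outside
  → clear

BLOCKED by obstacle 1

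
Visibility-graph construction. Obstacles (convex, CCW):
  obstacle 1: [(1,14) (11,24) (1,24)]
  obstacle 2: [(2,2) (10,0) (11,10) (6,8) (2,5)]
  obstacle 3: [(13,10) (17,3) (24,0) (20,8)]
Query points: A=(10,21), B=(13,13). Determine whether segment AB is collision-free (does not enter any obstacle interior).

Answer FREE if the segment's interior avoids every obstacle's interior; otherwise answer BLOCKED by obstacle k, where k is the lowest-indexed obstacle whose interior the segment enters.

FREE

Obstacle 1 [(1,14) (11,24) (1,24)]:
  edge (1,14)–(11,24): clear
  edge (11,24)–(1,24): clear
  edge (1,24)–(1,14): clear
  midpoint (23/2,17) outside
  → clear
Obstacle 2 [(2,2) (10,0) (11,10) (6,8) (2,5)]:
  edge (2,2)–(10,0): clear
  edge (10,0)–(11,10): clear
  edge (11,10)–(6,8): clear
  edge (6,8)–(2,5): clear
  edge (2,5)–(2,2): clear
  midpoint (23/2,17) outside
  → clear
Obstacle 3 [(13,10) (17,3) (24,0) (20,8)]:
  edge (13,10)–(17,3): clear
  edge (17,3)–(24,0): clear
  edge (24,0)–(20,8): clear
  edge (20,8)–(13,10): clear
  midpoint (23/2,17) outside
  → clear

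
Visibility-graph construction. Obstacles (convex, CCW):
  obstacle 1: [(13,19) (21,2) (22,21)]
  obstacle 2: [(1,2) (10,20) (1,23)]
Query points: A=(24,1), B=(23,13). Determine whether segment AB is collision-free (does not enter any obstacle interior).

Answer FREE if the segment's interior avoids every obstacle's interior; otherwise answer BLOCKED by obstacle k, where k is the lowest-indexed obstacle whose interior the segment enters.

FREE

Obstacle 1 [(13,19) (21,2) (22,21)]:
  edge (13,19)–(21,2): clear
  edge (21,2)–(22,21): clear
  edge (22,21)–(13,19): clear
  midpoint (47/2,7) outside
  → clear
Obstacle 2 [(1,2) (10,20) (1,23)]:
  edge (1,2)–(10,20): clear
  edge (10,20)–(1,23): clear
  edge (1,23)–(1,2): clear
  midpoint (47/2,7) outside
  → clear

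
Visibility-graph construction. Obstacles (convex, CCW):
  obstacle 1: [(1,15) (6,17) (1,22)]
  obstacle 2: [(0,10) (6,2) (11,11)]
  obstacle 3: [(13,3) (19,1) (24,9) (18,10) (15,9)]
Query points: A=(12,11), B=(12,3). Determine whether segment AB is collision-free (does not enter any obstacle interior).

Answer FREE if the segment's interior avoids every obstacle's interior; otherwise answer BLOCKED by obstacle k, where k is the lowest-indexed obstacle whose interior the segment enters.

FREE

Obstacle 1 [(1,15) (6,17) (1,22)]:
  edge (1,15)–(6,17): clear
  edge (6,17)–(1,22): clear
  edge (1,22)–(1,15): clear
  midpoint (12,7) outside
  → clear
Obstacle 2 [(0,10) (6,2) (11,11)]:
  edge (0,10)–(6,2): clear
  edge (6,2)–(11,11): clear
  edge (11,11)–(0,10): clear
  midpoint (12,7) outside
  → clear
Obstacle 3 [(13,3) (19,1) (24,9) (18,10) (15,9)]:
  edge (13,3)–(19,1): clear
  edge (19,1)–(24,9): clear
  edge (24,9)–(18,10): clear
  edge (18,10)–(15,9): clear
  edge (15,9)–(13,3): clear
  midpoint (12,7) outside
  → clear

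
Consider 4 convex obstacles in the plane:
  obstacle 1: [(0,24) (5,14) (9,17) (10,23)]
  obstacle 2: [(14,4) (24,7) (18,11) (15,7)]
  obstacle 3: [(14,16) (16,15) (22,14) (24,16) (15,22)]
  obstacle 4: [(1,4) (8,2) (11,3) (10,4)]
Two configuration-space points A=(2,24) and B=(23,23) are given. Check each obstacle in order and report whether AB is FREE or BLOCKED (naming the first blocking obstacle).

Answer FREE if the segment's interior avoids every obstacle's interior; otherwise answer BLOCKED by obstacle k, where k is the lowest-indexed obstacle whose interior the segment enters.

Obstacle 1 [(0,24) (5,14) (9,17) (10,23)]:
  edge (0,24)–(5,14): clear
  edge (5,14)–(9,17): clear
  edge (9,17)–(10,23): clear
  edge (10,23)–(0,24): clear
  midpoint (25/2,47/2) outside
  → clear
Obstacle 2 [(14,4) (24,7) (18,11) (15,7)]:
  edge (14,4)–(24,7): clear
  edge (24,7)–(18,11): clear
  edge (18,11)–(15,7): clear
  edge (15,7)–(14,4): clear
  midpoint (25/2,47/2) outside
  → clear
Obstacle 3 [(14,16) (16,15) (22,14) (24,16) (15,22)]:
  edge (14,16)–(16,15): clear
  edge (16,15)–(22,14): clear
  edge (22,14)–(24,16): clear
  edge (24,16)–(15,22): clear
  edge (15,22)–(14,16): clear
  midpoint (25/2,47/2) outside
  → clear
Obstacle 4 [(1,4) (8,2) (11,3) (10,4)]:
  edge (1,4)–(8,2): clear
  edge (8,2)–(11,3): clear
  edge (11,3)–(10,4): clear
  edge (10,4)–(1,4): clear
  midpoint (25/2,47/2) outside
  → clear

FREE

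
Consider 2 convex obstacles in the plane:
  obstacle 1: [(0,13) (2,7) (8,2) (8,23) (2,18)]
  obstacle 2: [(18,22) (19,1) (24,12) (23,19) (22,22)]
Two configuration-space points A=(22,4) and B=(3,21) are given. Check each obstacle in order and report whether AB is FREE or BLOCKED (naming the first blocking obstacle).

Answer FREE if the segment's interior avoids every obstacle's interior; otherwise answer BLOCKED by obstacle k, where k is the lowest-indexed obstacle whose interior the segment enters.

BLOCKED by obstacle 1

Obstacle 1 [(0,13) (2,7) (8,2) (8,23) (2,18)]:
  edge (0,13)–(2,7): clear
  edge (2,7)–(8,2): clear
  edge (8,2)–(8,23): crosses AB
  edge (8,23)–(2,18): crosses AB
  edge (2,18)–(0,13): clear
  → BLOCKED
Obstacle 2 [(18,22) (19,1) (24,12) (23,19) (22,22)]:
  edge (18,22)–(19,1): crosses AB
  edge (19,1)–(24,12): crosses AB
  edge (24,12)–(23,19): clear
  edge (23,19)–(22,22): clear
  edge (22,22)–(18,22): clear
  → BLOCKED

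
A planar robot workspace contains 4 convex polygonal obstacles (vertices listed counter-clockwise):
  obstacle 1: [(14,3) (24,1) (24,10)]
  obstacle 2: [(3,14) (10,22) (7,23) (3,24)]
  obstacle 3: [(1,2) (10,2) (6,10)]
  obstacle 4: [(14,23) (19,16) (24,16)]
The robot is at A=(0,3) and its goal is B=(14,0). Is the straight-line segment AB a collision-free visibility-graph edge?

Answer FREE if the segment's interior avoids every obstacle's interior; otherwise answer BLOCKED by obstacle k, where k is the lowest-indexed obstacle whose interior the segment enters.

Obstacle 1 [(14,3) (24,1) (24,10)]:
  edge (14,3)–(24,1): clear
  edge (24,1)–(24,10): clear
  edge (24,10)–(14,3): clear
  midpoint (7,3/2) outside
  → clear
Obstacle 2 [(3,14) (10,22) (7,23) (3,24)]:
  edge (3,14)–(10,22): clear
  edge (10,22)–(7,23): clear
  edge (7,23)–(3,24): clear
  edge (3,24)–(3,14): clear
  midpoint (7,3/2) outside
  → clear
Obstacle 3 [(1,2) (10,2) (6,10)]:
  edge (1,2)–(10,2): crosses AB
  edge (10,2)–(6,10): clear
  edge (6,10)–(1,2): crosses AB
  → BLOCKED
Obstacle 4 [(14,23) (19,16) (24,16)]:
  edge (14,23)–(19,16): clear
  edge (19,16)–(24,16): clear
  edge (24,16)–(14,23): clear
  midpoint (7,3/2) outside
  → clear

BLOCKED by obstacle 3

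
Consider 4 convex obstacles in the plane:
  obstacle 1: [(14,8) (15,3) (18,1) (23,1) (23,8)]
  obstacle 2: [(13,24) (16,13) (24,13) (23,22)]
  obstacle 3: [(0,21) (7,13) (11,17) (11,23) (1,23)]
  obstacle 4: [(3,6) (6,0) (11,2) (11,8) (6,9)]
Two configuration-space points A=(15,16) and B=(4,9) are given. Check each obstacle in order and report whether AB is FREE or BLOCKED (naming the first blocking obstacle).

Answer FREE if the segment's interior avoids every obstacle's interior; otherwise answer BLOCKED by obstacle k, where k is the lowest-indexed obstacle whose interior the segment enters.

Obstacle 1 [(14,8) (15,3) (18,1) (23,1) (23,8)]:
  edge (14,8)–(15,3): clear
  edge (15,3)–(18,1): clear
  edge (18,1)–(23,1): clear
  edge (23,1)–(23,8): clear
  edge (23,8)–(14,8): clear
  midpoint (19/2,25/2) outside
  → clear
Obstacle 2 [(13,24) (16,13) (24,13) (23,22)]:
  edge (13,24)–(16,13): clear
  edge (16,13)–(24,13): clear
  edge (24,13)–(23,22): clear
  edge (23,22)–(13,24): clear
  midpoint (19/2,25/2) outside
  → clear
Obstacle 3 [(0,21) (7,13) (11,17) (11,23) (1,23)]:
  edge (0,21)–(7,13): clear
  edge (7,13)–(11,17): clear
  edge (11,17)–(11,23): clear
  edge (11,23)–(1,23): clear
  edge (1,23)–(0,21): clear
  midpoint (19/2,25/2) outside
  → clear
Obstacle 4 [(3,6) (6,0) (11,2) (11,8) (6,9)]:
  edge (3,6)–(6,0): clear
  edge (6,0)–(11,2): clear
  edge (11,2)–(11,8): clear
  edge (11,8)–(6,9): clear
  edge (6,9)–(3,6): clear
  midpoint (19/2,25/2) outside
  → clear

FREE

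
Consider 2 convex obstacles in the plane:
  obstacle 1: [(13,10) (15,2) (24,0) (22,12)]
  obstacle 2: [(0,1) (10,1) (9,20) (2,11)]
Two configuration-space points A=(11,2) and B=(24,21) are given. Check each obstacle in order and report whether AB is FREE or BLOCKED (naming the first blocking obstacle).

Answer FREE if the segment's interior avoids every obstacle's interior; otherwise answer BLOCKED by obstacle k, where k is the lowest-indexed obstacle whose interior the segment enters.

BLOCKED by obstacle 1

Obstacle 1 [(13,10) (15,2) (24,0) (22,12)]:
  edge (13,10)–(15,2): crosses AB
  edge (15,2)–(24,0): clear
  edge (24,0)–(22,12): clear
  edge (22,12)–(13,10): crosses AB
  → BLOCKED
Obstacle 2 [(0,1) (10,1) (9,20) (2,11)]:
  edge (0,1)–(10,1): clear
  edge (10,1)–(9,20): clear
  edge (9,20)–(2,11): clear
  edge (2,11)–(0,1): clear
  midpoint (35/2,23/2) outside
  → clear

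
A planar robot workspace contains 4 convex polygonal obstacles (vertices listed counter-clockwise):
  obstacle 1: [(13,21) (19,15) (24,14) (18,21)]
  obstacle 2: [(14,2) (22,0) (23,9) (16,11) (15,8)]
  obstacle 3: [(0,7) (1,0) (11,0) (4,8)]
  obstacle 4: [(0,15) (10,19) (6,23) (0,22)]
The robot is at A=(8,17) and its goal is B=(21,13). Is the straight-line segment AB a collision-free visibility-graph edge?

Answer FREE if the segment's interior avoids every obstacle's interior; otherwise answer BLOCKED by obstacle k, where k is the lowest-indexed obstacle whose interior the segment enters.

FREE

Obstacle 1 [(13,21) (19,15) (24,14) (18,21)]:
  edge (13,21)–(19,15): clear
  edge (19,15)–(24,14): clear
  edge (24,14)–(18,21): clear
  edge (18,21)–(13,21): clear
  midpoint (29/2,15) outside
  → clear
Obstacle 2 [(14,2) (22,0) (23,9) (16,11) (15,8)]:
  edge (14,2)–(22,0): clear
  edge (22,0)–(23,9): clear
  edge (23,9)–(16,11): clear
  edge (16,11)–(15,8): clear
  edge (15,8)–(14,2): clear
  midpoint (29/2,15) outside
  → clear
Obstacle 3 [(0,7) (1,0) (11,0) (4,8)]:
  edge (0,7)–(1,0): clear
  edge (1,0)–(11,0): clear
  edge (11,0)–(4,8): clear
  edge (4,8)–(0,7): clear
  midpoint (29/2,15) outside
  → clear
Obstacle 4 [(0,15) (10,19) (6,23) (0,22)]:
  edge (0,15)–(10,19): clear
  edge (10,19)–(6,23): clear
  edge (6,23)–(0,22): clear
  edge (0,22)–(0,15): clear
  midpoint (29/2,15) outside
  → clear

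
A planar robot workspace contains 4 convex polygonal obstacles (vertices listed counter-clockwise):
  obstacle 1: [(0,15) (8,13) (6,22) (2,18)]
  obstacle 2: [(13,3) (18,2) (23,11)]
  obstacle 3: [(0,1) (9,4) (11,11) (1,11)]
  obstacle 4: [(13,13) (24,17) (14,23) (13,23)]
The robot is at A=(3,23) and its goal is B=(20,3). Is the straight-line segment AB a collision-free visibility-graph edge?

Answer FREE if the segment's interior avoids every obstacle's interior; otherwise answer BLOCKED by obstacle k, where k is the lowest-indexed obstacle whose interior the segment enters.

BLOCKED by obstacle 1

Obstacle 1 [(0,15) (8,13) (6,22) (2,18)]:
  edge (0,15)–(8,13): clear
  edge (8,13)–(6,22): crosses AB
  edge (6,22)–(2,18): crosses AB
  edge (2,18)–(0,15): clear
  → BLOCKED
Obstacle 2 [(13,3) (18,2) (23,11)]:
  edge (13,3)–(18,2): clear
  edge (18,2)–(23,11): crosses AB
  edge (23,11)–(13,3): crosses AB
  → BLOCKED
Obstacle 3 [(0,1) (9,4) (11,11) (1,11)]:
  edge (0,1)–(9,4): clear
  edge (9,4)–(11,11): clear
  edge (11,11)–(1,11): clear
  edge (1,11)–(0,1): clear
  midpoint (23/2,13) outside
  → clear
Obstacle 4 [(13,13) (24,17) (14,23) (13,23)]:
  edge (13,13)–(24,17): clear
  edge (24,17)–(14,23): clear
  edge (14,23)–(13,23): clear
  edge (13,23)–(13,13): clear
  midpoint (23/2,13) outside
  → clear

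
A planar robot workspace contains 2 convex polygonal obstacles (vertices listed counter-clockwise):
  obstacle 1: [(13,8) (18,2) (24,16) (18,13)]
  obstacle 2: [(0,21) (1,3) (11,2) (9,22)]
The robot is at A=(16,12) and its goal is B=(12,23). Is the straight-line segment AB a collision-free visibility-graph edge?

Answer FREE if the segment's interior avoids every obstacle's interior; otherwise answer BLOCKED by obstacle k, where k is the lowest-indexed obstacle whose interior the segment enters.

Obstacle 1 [(13,8) (18,2) (24,16) (18,13)]:
  edge (13,8)–(18,2): clear
  edge (18,2)–(24,16): clear
  edge (24,16)–(18,13): clear
  edge (18,13)–(13,8): clear
  midpoint (14,35/2) outside
  → clear
Obstacle 2 [(0,21) (1,3) (11,2) (9,22)]:
  edge (0,21)–(1,3): clear
  edge (1,3)–(11,2): clear
  edge (11,2)–(9,22): clear
  edge (9,22)–(0,21): clear
  midpoint (14,35/2) outside
  → clear

FREE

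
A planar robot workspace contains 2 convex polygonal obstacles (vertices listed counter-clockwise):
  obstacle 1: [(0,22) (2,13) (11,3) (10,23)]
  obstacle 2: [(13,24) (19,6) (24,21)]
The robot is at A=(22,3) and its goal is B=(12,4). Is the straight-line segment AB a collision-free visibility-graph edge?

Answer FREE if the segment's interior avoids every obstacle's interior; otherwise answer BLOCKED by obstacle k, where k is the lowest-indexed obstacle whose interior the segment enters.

FREE

Obstacle 1 [(0,22) (2,13) (11,3) (10,23)]:
  edge (0,22)–(2,13): clear
  edge (2,13)–(11,3): clear
  edge (11,3)–(10,23): clear
  edge (10,23)–(0,22): clear
  midpoint (17,7/2) outside
  → clear
Obstacle 2 [(13,24) (19,6) (24,21)]:
  edge (13,24)–(19,6): clear
  edge (19,6)–(24,21): clear
  edge (24,21)–(13,24): clear
  midpoint (17,7/2) outside
  → clear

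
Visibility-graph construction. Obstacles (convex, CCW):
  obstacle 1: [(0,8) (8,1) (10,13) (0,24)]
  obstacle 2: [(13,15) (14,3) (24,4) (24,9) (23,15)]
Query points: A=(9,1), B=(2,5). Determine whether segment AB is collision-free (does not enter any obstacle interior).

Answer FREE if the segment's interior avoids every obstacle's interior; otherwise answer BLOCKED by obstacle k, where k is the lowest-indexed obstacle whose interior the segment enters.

Obstacle 1 [(0,8) (8,1) (10,13) (0,24)]:
  edge (0,8)–(8,1): crosses AB
  edge (8,1)–(10,13): crosses AB
  edge (10,13)–(0,24): clear
  edge (0,24)–(0,8): clear
  → BLOCKED
Obstacle 2 [(13,15) (14,3) (24,4) (24,9) (23,15)]:
  edge (13,15)–(14,3): clear
  edge (14,3)–(24,4): clear
  edge (24,4)–(24,9): clear
  edge (24,9)–(23,15): clear
  edge (23,15)–(13,15): clear
  midpoint (11/2,3) outside
  → clear

BLOCKED by obstacle 1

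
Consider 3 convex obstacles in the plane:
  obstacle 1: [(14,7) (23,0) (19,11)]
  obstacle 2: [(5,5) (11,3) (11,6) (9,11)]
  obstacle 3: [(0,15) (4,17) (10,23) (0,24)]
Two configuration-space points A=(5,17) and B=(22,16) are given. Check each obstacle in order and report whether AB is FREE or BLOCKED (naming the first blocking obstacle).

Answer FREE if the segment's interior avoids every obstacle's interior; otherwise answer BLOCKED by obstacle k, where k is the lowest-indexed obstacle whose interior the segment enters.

Obstacle 1 [(14,7) (23,0) (19,11)]:
  edge (14,7)–(23,0): clear
  edge (23,0)–(19,11): clear
  edge (19,11)–(14,7): clear
  midpoint (27/2,33/2) outside
  → clear
Obstacle 2 [(5,5) (11,3) (11,6) (9,11)]:
  edge (5,5)–(11,3): clear
  edge (11,3)–(11,6): clear
  edge (11,6)–(9,11): clear
  edge (9,11)–(5,5): clear
  midpoint (27/2,33/2) outside
  → clear
Obstacle 3 [(0,15) (4,17) (10,23) (0,24)]:
  edge (0,15)–(4,17): clear
  edge (4,17)–(10,23): clear
  edge (10,23)–(0,24): clear
  edge (0,24)–(0,15): clear
  midpoint (27/2,33/2) outside
  → clear

FREE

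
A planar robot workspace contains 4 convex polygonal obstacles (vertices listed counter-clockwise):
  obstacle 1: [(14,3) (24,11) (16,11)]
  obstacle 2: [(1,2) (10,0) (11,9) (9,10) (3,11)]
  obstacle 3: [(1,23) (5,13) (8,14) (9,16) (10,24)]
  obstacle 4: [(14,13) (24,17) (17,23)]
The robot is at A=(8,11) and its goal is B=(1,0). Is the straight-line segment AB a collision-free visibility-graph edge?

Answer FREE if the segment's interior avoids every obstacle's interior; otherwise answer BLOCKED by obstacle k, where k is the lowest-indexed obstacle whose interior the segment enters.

Obstacle 1 [(14,3) (24,11) (16,11)]:
  edge (14,3)–(24,11): clear
  edge (24,11)–(16,11): clear
  edge (16,11)–(14,3): clear
  midpoint (9/2,11/2) outside
  → clear
Obstacle 2 [(1,2) (10,0) (11,9) (9,10) (3,11)]:
  edge (1,2)–(10,0): crosses AB
  edge (10,0)–(11,9): clear
  edge (11,9)–(9,10): clear
  edge (9,10)–(3,11): crosses AB
  edge (3,11)–(1,2): clear
  → BLOCKED
Obstacle 3 [(1,23) (5,13) (8,14) (9,16) (10,24)]:
  edge (1,23)–(5,13): clear
  edge (5,13)–(8,14): clear
  edge (8,14)–(9,16): clear
  edge (9,16)–(10,24): clear
  edge (10,24)–(1,23): clear
  midpoint (9/2,11/2) outside
  → clear
Obstacle 4 [(14,13) (24,17) (17,23)]:
  edge (14,13)–(24,17): clear
  edge (24,17)–(17,23): clear
  edge (17,23)–(14,13): clear
  midpoint (9/2,11/2) outside
  → clear

BLOCKED by obstacle 2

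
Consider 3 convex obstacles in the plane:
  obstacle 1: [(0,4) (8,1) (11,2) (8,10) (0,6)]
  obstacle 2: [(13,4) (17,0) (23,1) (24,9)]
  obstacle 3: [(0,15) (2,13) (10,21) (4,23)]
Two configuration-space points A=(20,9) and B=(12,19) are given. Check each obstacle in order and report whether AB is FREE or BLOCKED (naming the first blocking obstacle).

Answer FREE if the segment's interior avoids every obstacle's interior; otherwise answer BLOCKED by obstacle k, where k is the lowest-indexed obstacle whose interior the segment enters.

Obstacle 1 [(0,4) (8,1) (11,2) (8,10) (0,6)]:
  edge (0,4)–(8,1): clear
  edge (8,1)–(11,2): clear
  edge (11,2)–(8,10): clear
  edge (8,10)–(0,6): clear
  edge (0,6)–(0,4): clear
  midpoint (16,14) outside
  → clear
Obstacle 2 [(13,4) (17,0) (23,1) (24,9)]:
  edge (13,4)–(17,0): clear
  edge (17,0)–(23,1): clear
  edge (23,1)–(24,9): clear
  edge (24,9)–(13,4): clear
  midpoint (16,14) outside
  → clear
Obstacle 3 [(0,15) (2,13) (10,21) (4,23)]:
  edge (0,15)–(2,13): clear
  edge (2,13)–(10,21): clear
  edge (10,21)–(4,23): clear
  edge (4,23)–(0,15): clear
  midpoint (16,14) outside
  → clear

FREE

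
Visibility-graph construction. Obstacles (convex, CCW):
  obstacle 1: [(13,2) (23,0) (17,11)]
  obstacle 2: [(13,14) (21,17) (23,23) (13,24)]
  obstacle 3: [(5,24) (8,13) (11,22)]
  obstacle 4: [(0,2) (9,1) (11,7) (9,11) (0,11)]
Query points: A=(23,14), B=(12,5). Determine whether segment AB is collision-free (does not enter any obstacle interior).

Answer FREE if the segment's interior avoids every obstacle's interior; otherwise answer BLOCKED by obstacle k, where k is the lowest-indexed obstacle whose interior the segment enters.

Obstacle 1 [(13,2) (23,0) (17,11)]:
  edge (13,2)–(23,0): clear
  edge (23,0)–(17,11): crosses AB
  edge (17,11)–(13,2): crosses AB
  → BLOCKED
Obstacle 2 [(13,14) (21,17) (23,23) (13,24)]:
  edge (13,14)–(21,17): clear
  edge (21,17)–(23,23): clear
  edge (23,23)–(13,24): clear
  edge (13,24)–(13,14): clear
  midpoint (35/2,19/2) outside
  → clear
Obstacle 3 [(5,24) (8,13) (11,22)]:
  edge (5,24)–(8,13): clear
  edge (8,13)–(11,22): clear
  edge (11,22)–(5,24): clear
  midpoint (35/2,19/2) outside
  → clear
Obstacle 4 [(0,2) (9,1) (11,7) (9,11) (0,11)]:
  edge (0,2)–(9,1): clear
  edge (9,1)–(11,7): clear
  edge (11,7)–(9,11): clear
  edge (9,11)–(0,11): clear
  edge (0,11)–(0,2): clear
  midpoint (35/2,19/2) outside
  → clear

BLOCKED by obstacle 1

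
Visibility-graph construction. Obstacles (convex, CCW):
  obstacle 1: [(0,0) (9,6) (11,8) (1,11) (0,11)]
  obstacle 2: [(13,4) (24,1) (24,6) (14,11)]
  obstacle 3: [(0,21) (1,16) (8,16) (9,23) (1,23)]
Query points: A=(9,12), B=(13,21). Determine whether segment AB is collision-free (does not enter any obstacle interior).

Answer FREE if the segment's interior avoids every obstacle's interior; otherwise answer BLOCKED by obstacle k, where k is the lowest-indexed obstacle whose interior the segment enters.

FREE

Obstacle 1 [(0,0) (9,6) (11,8) (1,11) (0,11)]:
  edge (0,0)–(9,6): clear
  edge (9,6)–(11,8): clear
  edge (11,8)–(1,11): clear
  edge (1,11)–(0,11): clear
  edge (0,11)–(0,0): clear
  midpoint (11,33/2) outside
  → clear
Obstacle 2 [(13,4) (24,1) (24,6) (14,11)]:
  edge (13,4)–(24,1): clear
  edge (24,1)–(24,6): clear
  edge (24,6)–(14,11): clear
  edge (14,11)–(13,4): clear
  midpoint (11,33/2) outside
  → clear
Obstacle 3 [(0,21) (1,16) (8,16) (9,23) (1,23)]:
  edge (0,21)–(1,16): clear
  edge (1,16)–(8,16): clear
  edge (8,16)–(9,23): clear
  edge (9,23)–(1,23): clear
  edge (1,23)–(0,21): clear
  midpoint (11,33/2) outside
  → clear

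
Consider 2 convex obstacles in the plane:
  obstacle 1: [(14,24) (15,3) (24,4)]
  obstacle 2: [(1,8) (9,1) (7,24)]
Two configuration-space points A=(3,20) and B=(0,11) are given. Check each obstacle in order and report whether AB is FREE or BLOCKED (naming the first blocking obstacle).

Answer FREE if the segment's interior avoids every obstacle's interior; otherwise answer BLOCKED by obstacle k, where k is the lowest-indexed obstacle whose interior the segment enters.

FREE

Obstacle 1 [(14,24) (15,3) (24,4)]:
  edge (14,24)–(15,3): clear
  edge (15,3)–(24,4): clear
  edge (24,4)–(14,24): clear
  midpoint (3/2,31/2) outside
  → clear
Obstacle 2 [(1,8) (9,1) (7,24)]:
  edge (1,8)–(9,1): clear
  edge (9,1)–(7,24): clear
  edge (7,24)–(1,8): clear
  midpoint (3/2,31/2) outside
  → clear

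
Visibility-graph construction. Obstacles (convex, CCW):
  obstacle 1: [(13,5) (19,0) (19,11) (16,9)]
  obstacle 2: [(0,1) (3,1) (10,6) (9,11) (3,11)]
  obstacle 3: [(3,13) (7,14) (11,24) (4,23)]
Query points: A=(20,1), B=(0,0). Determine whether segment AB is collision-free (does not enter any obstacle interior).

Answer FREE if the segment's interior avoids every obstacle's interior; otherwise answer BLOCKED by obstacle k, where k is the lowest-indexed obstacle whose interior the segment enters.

BLOCKED by obstacle 1

Obstacle 1 [(13,5) (19,0) (19,11) (16,9)]:
  edge (13,5)–(19,0): crosses AB
  edge (19,0)–(19,11): crosses AB
  edge (19,11)–(16,9): clear
  edge (16,9)–(13,5): clear
  → BLOCKED
Obstacle 2 [(0,1) (3,1) (10,6) (9,11) (3,11)]:
  edge (0,1)–(3,1): clear
  edge (3,1)–(10,6): clear
  edge (10,6)–(9,11): clear
  edge (9,11)–(3,11): clear
  edge (3,11)–(0,1): clear
  midpoint (10,1/2) outside
  → clear
Obstacle 3 [(3,13) (7,14) (11,24) (4,23)]:
  edge (3,13)–(7,14): clear
  edge (7,14)–(11,24): clear
  edge (11,24)–(4,23): clear
  edge (4,23)–(3,13): clear
  midpoint (10,1/2) outside
  → clear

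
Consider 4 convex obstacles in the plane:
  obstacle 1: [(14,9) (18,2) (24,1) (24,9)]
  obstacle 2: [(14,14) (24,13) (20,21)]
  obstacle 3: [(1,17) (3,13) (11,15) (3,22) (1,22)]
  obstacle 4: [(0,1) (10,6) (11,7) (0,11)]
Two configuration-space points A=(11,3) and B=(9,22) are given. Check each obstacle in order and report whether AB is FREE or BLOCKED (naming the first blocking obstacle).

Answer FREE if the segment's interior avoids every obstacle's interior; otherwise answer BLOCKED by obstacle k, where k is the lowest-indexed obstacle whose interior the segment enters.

BLOCKED by obstacle 3

Obstacle 1 [(14,9) (18,2) (24,1) (24,9)]:
  edge (14,9)–(18,2): clear
  edge (18,2)–(24,1): clear
  edge (24,1)–(24,9): clear
  edge (24,9)–(14,9): clear
  midpoint (10,25/2) outside
  → clear
Obstacle 2 [(14,14) (24,13) (20,21)]:
  edge (14,14)–(24,13): clear
  edge (24,13)–(20,21): clear
  edge (20,21)–(14,14): clear
  midpoint (10,25/2) outside
  → clear
Obstacle 3 [(1,17) (3,13) (11,15) (3,22) (1,22)]:
  edge (1,17)–(3,13): clear
  edge (3,13)–(11,15): crosses AB
  edge (11,15)–(3,22): crosses AB
  edge (3,22)–(1,22): clear
  edge (1,22)–(1,17): clear
  → BLOCKED
Obstacle 4 [(0,1) (10,6) (11,7) (0,11)]:
  edge (0,1)–(10,6): clear
  edge (10,6)–(11,7): crosses AB
  edge (11,7)–(0,11): crosses AB
  edge (0,11)–(0,1): clear
  → BLOCKED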